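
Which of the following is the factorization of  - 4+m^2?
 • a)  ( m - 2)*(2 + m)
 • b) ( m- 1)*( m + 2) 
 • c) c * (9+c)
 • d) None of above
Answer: a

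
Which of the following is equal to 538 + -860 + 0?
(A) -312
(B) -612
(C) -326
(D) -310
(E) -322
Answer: E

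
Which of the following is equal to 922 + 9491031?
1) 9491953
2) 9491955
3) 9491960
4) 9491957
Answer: 1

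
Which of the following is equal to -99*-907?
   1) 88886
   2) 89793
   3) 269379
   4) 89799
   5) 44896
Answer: 2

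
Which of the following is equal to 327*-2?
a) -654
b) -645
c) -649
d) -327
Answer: a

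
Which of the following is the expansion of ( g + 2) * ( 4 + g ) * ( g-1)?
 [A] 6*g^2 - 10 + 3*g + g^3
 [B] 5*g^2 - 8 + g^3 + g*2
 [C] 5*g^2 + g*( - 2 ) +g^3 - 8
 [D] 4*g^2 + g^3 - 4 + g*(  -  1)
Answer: B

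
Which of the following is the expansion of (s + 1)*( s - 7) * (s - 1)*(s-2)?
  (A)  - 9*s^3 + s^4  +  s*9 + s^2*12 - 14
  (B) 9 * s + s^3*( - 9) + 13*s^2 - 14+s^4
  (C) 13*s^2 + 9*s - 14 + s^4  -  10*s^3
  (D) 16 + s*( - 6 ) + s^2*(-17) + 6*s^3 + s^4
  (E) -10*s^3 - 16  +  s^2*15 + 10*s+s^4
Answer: B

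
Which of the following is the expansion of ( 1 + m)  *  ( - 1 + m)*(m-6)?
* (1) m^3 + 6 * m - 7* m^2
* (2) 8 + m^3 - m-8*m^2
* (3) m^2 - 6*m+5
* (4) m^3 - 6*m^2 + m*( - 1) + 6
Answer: 4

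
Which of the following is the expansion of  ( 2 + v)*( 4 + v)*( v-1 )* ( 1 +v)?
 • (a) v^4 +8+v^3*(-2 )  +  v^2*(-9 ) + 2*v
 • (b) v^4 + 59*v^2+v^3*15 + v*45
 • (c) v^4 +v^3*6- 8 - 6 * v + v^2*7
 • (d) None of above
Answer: c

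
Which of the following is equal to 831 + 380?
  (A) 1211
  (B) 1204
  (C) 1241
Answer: A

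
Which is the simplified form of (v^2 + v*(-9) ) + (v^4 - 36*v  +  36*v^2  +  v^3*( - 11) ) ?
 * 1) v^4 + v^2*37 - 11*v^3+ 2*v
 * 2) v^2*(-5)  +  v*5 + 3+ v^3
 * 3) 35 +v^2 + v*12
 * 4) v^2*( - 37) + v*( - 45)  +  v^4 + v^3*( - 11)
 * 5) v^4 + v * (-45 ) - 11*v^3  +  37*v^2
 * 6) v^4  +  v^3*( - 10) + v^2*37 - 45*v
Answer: 5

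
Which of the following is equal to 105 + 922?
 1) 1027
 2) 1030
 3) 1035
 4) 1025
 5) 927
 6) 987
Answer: 1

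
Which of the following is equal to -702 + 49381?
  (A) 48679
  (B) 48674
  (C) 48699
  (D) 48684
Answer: A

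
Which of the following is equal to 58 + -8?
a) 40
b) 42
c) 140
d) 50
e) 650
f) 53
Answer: d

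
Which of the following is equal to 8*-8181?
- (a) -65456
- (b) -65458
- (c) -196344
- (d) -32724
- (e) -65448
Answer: e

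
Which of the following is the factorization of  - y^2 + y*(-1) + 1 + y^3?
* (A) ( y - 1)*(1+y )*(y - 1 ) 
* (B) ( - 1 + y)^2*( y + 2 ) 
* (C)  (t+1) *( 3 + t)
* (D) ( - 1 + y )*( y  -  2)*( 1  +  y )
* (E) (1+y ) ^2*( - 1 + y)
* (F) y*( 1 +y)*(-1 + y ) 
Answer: A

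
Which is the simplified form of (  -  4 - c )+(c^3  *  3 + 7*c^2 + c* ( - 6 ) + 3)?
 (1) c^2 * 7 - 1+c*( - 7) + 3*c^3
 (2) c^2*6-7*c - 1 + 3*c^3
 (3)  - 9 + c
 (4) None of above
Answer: 1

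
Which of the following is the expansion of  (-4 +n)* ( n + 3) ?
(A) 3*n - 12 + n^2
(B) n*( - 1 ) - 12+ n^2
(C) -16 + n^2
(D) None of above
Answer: B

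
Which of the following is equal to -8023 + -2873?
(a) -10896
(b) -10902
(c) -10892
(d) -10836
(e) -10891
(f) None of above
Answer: a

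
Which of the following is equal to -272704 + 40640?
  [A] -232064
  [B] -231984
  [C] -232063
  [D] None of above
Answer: A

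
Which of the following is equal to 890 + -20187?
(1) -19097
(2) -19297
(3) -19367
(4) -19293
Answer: 2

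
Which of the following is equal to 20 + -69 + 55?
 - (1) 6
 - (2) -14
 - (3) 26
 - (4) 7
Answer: 1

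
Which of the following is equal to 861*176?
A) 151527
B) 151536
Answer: B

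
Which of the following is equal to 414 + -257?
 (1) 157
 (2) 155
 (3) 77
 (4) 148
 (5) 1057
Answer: 1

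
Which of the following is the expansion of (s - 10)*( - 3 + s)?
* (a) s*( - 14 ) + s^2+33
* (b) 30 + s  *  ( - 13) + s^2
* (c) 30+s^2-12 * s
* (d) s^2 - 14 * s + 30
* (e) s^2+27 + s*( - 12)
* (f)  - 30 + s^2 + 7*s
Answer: b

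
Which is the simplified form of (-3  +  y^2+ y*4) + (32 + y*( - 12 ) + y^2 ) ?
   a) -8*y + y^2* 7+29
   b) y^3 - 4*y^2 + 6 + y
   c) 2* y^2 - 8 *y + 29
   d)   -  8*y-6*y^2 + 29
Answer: c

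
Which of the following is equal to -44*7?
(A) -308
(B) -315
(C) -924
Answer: A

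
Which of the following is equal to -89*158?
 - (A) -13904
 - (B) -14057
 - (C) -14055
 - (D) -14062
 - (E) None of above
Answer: D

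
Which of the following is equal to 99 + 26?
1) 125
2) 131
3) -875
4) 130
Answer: 1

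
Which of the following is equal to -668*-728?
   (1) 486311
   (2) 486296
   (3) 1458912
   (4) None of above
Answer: 4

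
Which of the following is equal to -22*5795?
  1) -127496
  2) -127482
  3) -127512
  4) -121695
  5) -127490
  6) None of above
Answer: 5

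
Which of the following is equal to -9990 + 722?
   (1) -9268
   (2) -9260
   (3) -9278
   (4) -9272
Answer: 1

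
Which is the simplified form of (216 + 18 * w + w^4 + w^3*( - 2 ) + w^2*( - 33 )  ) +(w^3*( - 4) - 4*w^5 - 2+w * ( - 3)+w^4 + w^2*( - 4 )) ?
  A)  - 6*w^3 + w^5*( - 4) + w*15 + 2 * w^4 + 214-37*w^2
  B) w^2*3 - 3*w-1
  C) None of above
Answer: A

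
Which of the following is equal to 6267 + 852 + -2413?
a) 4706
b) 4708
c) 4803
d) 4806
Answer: a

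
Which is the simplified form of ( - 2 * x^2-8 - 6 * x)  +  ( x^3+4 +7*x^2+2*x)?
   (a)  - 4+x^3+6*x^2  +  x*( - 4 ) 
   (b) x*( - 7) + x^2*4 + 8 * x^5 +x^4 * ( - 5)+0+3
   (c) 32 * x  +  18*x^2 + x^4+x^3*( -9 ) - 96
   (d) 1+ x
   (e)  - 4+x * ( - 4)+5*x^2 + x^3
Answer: e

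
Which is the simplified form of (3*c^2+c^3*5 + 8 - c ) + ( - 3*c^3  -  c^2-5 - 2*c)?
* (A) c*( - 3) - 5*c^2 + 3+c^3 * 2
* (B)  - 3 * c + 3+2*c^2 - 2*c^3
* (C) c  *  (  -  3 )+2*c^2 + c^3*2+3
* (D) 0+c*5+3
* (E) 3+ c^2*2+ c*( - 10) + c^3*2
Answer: C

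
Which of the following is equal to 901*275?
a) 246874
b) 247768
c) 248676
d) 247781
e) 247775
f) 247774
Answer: e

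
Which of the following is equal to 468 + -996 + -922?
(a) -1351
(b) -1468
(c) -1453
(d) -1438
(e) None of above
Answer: e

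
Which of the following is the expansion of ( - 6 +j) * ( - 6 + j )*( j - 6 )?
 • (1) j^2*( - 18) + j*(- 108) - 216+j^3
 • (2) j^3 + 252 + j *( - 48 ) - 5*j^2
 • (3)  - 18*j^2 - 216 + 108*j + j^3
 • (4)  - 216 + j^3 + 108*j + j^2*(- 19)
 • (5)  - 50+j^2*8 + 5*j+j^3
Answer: 3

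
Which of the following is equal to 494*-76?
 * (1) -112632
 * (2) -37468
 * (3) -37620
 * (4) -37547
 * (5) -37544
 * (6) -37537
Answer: 5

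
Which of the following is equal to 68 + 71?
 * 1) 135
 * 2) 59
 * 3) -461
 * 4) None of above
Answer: 4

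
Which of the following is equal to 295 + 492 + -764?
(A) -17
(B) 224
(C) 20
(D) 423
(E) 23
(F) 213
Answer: E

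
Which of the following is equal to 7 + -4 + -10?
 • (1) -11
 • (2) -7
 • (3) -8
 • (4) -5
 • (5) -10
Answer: 2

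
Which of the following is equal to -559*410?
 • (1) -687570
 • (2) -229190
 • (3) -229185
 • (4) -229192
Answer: 2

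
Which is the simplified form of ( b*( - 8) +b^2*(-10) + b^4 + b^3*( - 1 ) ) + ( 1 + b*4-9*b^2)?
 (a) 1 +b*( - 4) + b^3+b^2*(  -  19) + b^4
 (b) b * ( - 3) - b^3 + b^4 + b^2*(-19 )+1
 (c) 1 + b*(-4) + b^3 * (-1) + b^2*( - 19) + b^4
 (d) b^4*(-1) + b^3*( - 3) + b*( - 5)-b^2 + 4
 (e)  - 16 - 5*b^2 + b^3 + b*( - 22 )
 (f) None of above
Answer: c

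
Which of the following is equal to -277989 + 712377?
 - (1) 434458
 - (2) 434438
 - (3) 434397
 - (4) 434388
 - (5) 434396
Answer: 4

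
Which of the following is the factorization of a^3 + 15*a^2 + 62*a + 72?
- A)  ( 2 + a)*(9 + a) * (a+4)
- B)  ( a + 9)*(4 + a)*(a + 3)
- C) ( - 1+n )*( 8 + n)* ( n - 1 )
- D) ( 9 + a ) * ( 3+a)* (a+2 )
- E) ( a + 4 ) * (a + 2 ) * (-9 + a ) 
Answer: A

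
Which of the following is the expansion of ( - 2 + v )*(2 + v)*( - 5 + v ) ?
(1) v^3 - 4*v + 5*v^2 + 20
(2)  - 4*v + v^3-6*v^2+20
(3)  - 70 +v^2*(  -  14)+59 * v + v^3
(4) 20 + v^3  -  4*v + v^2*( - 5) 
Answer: 4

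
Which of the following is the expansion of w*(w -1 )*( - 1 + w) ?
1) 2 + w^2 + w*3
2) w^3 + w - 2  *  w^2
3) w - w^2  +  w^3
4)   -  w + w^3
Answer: 2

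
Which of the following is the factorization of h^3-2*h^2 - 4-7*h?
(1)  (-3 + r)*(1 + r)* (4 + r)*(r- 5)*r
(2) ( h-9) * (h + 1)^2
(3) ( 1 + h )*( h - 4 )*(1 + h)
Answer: 3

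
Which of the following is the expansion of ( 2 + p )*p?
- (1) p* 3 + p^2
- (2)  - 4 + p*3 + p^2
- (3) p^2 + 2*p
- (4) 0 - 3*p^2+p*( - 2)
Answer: 3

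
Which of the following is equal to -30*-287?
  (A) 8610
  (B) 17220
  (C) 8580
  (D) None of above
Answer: A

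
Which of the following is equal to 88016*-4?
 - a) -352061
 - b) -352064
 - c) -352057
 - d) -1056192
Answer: b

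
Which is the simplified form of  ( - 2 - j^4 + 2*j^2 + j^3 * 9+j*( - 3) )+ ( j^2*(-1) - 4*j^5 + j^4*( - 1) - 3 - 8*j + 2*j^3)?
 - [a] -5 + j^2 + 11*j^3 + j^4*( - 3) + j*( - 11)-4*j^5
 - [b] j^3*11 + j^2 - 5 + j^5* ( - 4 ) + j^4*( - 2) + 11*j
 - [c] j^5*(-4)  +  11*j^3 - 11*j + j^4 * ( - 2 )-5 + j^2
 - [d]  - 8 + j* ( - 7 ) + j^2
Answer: c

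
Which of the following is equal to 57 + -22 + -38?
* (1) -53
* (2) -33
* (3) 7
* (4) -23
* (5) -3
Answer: 5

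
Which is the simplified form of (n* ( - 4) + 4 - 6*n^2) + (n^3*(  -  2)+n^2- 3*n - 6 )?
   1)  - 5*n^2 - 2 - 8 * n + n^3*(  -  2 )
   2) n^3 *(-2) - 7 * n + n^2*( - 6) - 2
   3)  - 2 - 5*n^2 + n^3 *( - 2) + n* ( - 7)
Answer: 3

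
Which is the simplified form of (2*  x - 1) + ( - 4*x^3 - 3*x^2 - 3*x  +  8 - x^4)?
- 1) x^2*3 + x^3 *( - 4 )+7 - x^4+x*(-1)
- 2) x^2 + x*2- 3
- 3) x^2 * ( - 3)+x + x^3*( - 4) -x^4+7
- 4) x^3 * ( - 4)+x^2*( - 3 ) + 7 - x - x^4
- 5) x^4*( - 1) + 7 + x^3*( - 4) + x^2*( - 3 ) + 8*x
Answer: 4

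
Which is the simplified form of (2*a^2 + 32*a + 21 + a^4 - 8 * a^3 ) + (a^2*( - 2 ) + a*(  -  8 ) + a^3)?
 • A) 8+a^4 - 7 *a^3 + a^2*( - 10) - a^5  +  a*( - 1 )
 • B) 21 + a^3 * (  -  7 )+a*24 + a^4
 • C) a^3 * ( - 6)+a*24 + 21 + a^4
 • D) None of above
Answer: B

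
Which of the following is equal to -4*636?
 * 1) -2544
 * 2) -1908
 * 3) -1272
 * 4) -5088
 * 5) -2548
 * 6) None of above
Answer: 1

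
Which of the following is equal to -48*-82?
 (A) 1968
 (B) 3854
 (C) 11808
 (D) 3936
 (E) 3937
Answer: D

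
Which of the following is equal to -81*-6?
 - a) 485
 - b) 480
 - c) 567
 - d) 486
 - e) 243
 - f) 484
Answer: d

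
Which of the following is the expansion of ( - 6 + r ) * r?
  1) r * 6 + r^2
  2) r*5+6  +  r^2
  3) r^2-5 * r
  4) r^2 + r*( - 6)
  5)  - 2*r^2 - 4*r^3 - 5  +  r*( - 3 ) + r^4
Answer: 4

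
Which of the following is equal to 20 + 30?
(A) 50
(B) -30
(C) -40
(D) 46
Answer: A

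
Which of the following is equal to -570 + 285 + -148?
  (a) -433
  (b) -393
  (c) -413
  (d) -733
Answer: a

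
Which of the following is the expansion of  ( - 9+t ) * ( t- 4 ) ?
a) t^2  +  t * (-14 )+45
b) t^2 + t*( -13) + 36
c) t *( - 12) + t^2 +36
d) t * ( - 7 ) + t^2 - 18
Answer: b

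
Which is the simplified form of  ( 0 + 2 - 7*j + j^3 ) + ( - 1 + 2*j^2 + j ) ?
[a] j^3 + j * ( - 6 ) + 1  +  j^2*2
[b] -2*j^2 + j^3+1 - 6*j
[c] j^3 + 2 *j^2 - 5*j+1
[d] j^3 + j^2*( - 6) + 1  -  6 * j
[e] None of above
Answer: a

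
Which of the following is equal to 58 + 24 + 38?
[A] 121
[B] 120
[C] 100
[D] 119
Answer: B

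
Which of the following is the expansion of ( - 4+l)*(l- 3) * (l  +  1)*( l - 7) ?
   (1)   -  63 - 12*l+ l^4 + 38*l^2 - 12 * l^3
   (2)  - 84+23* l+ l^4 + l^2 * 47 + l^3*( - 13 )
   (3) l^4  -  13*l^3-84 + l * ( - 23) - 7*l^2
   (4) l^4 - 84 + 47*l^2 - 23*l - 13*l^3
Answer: 4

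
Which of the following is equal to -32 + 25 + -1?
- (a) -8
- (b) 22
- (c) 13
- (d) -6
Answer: a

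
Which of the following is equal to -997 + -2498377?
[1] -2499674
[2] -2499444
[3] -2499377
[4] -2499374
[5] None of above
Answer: 4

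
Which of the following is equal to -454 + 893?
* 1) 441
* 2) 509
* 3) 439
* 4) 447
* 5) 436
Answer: 3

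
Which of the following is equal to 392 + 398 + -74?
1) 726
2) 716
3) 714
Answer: 2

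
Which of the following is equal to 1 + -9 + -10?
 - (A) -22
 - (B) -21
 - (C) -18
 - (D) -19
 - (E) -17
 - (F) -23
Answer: C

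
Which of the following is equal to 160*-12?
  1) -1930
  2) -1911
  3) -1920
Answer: 3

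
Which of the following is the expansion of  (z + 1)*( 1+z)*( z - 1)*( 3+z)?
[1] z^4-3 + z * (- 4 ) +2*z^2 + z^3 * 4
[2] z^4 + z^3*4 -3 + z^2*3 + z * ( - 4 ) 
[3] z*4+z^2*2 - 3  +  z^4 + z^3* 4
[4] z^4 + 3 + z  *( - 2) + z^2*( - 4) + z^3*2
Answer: 1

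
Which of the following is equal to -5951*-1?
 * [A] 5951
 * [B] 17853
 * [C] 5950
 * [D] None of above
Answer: A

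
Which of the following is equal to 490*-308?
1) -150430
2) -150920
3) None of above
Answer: 2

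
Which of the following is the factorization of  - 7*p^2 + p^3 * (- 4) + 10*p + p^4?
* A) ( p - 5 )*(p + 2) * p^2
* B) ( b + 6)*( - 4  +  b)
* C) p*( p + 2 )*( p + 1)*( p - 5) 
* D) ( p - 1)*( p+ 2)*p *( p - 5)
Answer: D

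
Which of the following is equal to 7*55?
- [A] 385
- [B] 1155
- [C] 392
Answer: A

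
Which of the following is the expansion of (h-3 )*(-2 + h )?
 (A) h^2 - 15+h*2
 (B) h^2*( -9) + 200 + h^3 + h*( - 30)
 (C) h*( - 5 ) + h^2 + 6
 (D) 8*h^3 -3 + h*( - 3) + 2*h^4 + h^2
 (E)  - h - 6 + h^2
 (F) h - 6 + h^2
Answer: C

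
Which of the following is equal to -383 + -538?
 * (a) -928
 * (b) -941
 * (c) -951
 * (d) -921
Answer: d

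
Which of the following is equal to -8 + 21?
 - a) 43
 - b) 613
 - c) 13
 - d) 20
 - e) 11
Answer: c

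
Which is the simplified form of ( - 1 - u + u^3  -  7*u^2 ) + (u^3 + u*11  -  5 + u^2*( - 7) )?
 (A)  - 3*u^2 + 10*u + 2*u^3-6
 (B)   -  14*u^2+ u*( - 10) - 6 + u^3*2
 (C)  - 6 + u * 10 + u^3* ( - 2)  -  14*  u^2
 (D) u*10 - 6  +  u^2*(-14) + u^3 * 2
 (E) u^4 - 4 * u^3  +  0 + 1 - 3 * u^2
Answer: D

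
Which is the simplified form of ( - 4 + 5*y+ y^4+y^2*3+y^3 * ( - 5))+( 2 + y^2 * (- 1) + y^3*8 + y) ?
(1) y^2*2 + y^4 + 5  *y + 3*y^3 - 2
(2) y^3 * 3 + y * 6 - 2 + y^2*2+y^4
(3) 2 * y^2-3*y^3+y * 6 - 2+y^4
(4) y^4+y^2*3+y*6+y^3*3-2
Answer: 2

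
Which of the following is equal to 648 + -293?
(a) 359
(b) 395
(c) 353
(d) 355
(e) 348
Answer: d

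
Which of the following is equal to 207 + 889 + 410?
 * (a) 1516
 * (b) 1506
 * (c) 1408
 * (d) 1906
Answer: b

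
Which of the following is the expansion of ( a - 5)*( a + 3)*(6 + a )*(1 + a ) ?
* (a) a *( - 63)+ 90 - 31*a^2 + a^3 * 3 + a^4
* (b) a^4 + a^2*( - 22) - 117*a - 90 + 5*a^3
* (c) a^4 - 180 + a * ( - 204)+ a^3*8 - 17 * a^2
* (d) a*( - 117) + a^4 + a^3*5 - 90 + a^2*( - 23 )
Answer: d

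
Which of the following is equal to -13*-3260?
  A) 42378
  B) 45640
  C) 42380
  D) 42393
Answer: C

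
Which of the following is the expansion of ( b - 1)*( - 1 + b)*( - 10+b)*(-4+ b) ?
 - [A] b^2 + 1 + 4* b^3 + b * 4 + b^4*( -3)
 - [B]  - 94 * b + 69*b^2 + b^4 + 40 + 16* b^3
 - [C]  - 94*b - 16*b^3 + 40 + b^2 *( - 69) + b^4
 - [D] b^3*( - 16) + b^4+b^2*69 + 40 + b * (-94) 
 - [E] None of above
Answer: D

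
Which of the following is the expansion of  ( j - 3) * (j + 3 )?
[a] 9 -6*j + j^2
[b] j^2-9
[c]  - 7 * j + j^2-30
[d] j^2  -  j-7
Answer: b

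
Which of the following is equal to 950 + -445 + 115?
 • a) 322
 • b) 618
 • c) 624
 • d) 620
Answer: d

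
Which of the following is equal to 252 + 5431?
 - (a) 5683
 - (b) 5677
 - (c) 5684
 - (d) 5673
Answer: a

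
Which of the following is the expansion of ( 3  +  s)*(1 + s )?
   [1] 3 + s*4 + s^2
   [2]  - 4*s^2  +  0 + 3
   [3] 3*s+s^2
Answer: 1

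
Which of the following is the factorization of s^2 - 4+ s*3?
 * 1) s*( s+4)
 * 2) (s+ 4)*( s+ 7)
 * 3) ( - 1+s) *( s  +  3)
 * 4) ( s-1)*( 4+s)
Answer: 4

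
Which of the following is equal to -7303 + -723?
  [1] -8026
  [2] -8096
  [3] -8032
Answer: 1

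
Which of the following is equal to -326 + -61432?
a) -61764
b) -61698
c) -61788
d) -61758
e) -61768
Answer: d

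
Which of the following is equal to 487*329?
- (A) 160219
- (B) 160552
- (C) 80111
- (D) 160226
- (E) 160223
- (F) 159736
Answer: E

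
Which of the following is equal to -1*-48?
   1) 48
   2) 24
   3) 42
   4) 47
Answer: 1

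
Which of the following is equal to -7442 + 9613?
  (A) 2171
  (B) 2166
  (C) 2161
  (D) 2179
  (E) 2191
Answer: A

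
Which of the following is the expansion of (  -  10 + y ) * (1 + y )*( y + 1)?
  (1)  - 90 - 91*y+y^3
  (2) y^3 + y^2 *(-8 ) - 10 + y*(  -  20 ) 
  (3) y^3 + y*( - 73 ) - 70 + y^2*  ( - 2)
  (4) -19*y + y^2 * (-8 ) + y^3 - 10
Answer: 4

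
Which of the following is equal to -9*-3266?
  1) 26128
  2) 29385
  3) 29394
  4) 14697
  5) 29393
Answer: 3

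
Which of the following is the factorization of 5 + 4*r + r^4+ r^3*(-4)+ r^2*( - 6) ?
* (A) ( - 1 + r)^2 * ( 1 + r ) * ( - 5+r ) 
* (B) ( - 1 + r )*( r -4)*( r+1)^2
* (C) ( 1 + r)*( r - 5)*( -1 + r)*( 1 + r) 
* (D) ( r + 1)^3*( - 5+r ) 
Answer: C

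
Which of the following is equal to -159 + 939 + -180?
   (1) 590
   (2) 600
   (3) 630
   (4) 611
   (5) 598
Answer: 2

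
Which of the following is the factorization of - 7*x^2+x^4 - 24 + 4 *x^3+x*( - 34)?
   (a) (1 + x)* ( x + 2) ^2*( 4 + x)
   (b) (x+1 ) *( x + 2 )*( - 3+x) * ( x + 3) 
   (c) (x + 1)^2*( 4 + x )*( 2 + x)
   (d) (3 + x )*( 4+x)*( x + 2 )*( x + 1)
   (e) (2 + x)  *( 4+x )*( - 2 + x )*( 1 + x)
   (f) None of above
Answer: f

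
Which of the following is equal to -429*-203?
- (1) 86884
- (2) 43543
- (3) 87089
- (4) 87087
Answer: 4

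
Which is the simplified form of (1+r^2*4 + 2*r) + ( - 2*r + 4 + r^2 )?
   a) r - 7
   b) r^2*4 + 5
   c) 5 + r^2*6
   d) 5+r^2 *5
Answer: d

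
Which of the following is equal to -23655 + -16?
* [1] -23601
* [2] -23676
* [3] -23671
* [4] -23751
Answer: 3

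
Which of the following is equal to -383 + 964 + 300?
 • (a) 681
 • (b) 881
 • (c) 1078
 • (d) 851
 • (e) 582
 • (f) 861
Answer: b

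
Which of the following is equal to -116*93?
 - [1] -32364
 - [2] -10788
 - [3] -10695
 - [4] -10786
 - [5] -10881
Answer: 2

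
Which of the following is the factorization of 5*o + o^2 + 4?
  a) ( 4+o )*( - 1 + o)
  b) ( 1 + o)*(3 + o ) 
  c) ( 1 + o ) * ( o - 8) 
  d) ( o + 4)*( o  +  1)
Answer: d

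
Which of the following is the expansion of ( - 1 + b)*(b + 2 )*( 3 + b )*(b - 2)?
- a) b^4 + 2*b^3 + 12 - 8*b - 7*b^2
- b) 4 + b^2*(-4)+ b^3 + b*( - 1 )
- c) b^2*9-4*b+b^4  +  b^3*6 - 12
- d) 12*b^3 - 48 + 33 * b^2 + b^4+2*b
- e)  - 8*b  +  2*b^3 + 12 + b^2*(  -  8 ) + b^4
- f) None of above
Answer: a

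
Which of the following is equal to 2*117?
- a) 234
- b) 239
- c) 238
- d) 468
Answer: a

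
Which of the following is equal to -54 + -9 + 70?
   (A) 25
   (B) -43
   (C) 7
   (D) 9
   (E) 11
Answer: C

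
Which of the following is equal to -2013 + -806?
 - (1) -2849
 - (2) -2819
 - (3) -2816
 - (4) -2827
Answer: 2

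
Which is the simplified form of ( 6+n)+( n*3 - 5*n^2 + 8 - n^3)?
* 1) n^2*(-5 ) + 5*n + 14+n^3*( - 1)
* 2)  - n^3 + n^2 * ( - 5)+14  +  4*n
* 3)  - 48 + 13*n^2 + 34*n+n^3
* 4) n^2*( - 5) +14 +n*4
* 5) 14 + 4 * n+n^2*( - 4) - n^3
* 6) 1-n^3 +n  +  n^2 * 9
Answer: 2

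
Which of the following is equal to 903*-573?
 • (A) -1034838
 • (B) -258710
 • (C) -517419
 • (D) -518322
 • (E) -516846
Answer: C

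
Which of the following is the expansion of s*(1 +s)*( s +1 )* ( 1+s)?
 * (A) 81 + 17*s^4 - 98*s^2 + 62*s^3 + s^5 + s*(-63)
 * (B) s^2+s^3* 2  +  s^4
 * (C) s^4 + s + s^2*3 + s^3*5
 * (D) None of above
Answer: D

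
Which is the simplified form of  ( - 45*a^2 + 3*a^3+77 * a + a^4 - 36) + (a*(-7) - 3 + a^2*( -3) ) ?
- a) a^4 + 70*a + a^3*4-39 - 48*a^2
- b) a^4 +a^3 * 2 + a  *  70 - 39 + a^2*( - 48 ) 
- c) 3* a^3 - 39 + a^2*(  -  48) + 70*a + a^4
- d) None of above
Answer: c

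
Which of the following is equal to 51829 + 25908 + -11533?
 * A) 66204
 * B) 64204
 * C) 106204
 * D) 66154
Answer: A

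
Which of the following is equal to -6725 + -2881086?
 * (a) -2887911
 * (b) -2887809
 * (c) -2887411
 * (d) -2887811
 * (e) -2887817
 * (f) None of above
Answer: d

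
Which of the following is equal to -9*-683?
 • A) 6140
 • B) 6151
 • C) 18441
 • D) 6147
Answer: D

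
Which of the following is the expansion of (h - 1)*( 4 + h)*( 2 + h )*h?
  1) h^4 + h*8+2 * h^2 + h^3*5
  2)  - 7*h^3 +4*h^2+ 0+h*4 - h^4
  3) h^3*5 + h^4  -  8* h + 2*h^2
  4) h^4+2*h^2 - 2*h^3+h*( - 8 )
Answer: 3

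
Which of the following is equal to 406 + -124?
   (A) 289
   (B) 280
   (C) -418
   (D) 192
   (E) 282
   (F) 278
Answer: E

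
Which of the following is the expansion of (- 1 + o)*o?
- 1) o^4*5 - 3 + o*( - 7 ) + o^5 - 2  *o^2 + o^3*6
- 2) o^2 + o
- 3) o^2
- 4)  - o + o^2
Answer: 4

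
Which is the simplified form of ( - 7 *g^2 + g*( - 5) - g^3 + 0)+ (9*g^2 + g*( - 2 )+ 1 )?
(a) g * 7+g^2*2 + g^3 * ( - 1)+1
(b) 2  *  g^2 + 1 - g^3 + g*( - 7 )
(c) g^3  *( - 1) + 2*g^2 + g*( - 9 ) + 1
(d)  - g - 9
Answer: b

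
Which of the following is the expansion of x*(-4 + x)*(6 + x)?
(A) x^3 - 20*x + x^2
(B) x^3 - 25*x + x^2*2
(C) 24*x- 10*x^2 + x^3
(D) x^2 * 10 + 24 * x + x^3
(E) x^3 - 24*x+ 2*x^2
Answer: E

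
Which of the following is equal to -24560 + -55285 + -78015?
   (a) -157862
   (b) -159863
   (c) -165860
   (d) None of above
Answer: d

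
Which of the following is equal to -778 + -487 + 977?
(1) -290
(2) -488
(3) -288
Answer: 3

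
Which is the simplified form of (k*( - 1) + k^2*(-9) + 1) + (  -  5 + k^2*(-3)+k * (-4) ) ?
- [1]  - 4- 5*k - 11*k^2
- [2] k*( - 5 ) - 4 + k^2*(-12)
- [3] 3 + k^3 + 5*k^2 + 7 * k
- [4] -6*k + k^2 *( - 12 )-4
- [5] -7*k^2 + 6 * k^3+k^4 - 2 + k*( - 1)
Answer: 2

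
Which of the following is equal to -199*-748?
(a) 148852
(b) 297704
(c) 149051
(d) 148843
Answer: a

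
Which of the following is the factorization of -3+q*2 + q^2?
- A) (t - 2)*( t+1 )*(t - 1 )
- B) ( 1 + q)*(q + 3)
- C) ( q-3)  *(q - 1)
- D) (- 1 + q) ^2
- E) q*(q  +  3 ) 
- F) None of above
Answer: F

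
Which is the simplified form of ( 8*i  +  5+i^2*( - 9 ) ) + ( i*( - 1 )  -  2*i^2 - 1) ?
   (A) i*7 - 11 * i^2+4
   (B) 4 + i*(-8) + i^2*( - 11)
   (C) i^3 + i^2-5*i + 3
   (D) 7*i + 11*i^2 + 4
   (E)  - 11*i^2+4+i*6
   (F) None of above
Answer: A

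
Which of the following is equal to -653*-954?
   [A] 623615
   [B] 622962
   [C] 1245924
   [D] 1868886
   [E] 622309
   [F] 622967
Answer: B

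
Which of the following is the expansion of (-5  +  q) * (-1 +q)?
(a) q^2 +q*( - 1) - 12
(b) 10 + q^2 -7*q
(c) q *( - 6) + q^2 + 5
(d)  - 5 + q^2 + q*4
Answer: c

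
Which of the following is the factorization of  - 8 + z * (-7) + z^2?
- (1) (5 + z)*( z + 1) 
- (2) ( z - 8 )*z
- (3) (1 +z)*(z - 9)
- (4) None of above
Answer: 4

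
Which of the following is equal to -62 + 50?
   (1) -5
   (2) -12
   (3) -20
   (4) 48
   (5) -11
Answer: 2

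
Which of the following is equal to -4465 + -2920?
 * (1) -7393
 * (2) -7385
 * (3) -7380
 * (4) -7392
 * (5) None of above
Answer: 2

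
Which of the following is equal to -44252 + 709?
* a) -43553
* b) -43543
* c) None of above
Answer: b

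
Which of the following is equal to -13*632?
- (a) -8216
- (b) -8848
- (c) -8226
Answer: a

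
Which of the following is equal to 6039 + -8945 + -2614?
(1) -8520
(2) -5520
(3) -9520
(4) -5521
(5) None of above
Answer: 2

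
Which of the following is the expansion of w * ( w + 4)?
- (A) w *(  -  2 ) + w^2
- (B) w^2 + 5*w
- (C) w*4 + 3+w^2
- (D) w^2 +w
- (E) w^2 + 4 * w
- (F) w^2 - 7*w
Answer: E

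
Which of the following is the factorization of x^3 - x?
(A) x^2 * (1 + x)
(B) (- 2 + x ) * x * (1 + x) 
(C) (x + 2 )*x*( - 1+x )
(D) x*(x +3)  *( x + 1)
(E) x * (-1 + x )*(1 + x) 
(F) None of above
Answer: E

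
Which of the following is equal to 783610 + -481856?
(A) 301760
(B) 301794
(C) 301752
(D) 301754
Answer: D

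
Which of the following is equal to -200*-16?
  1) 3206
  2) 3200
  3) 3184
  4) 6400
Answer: 2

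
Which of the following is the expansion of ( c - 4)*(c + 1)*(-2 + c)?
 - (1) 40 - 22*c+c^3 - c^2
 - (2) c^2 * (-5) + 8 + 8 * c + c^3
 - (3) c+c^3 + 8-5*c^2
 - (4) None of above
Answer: 4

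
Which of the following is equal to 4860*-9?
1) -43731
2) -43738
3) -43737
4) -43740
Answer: 4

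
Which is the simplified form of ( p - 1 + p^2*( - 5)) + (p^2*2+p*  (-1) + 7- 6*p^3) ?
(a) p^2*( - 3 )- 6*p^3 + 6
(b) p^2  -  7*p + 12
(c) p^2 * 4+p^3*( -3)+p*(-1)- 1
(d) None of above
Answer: a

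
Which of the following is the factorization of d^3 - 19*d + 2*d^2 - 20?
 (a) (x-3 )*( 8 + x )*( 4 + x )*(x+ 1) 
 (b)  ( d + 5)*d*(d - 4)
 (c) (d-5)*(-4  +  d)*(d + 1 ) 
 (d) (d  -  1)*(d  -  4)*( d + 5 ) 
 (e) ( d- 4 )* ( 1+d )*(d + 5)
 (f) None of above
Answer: e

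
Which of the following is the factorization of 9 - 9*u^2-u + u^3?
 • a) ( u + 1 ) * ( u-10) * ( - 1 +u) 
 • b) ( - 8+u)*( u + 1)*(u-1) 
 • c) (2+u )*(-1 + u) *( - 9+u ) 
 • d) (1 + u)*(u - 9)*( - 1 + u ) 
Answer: d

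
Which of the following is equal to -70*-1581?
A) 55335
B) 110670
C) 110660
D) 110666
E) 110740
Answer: B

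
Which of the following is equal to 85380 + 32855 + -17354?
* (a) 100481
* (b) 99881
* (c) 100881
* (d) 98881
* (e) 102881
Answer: c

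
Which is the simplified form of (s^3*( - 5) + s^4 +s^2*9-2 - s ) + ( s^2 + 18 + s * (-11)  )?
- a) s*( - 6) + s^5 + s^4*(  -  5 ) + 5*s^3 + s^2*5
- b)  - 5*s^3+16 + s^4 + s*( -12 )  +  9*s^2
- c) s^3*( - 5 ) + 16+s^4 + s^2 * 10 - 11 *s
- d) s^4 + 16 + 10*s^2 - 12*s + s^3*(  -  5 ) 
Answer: d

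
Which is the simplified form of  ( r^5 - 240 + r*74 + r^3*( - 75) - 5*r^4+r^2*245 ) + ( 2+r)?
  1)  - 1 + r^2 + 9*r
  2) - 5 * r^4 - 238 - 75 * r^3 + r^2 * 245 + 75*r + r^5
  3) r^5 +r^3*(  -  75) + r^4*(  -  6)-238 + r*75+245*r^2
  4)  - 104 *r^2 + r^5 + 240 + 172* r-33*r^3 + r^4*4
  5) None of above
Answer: 2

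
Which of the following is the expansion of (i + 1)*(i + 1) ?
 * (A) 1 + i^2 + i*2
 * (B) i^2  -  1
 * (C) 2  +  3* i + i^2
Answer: A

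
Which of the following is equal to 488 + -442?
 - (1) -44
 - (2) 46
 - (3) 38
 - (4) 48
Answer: 2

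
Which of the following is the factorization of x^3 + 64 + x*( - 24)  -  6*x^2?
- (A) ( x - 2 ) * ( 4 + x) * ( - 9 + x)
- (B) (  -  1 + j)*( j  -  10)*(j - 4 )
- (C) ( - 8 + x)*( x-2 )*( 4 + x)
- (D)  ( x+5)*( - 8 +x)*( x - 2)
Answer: C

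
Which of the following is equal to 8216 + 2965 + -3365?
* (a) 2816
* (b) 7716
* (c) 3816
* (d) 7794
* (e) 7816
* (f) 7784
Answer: e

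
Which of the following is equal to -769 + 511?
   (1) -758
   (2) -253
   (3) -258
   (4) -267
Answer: 3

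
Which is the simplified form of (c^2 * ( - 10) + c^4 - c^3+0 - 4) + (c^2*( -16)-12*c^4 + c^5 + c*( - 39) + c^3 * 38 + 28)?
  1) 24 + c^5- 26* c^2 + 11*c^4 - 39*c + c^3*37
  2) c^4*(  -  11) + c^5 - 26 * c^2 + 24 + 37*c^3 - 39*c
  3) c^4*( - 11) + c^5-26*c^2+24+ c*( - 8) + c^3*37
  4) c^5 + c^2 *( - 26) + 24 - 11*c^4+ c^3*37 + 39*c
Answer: 2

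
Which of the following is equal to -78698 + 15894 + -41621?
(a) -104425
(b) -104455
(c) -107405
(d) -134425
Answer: a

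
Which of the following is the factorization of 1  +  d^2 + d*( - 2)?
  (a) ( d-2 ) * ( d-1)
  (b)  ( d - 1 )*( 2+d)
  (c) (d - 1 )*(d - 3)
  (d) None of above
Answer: d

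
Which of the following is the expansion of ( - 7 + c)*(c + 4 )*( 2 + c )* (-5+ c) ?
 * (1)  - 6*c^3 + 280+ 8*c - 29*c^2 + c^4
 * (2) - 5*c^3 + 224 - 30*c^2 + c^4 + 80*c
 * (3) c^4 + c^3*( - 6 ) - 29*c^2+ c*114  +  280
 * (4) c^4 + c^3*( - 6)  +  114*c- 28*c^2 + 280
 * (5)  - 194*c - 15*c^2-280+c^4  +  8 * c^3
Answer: 3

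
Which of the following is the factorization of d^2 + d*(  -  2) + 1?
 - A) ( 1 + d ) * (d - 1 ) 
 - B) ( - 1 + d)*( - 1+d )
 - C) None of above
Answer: B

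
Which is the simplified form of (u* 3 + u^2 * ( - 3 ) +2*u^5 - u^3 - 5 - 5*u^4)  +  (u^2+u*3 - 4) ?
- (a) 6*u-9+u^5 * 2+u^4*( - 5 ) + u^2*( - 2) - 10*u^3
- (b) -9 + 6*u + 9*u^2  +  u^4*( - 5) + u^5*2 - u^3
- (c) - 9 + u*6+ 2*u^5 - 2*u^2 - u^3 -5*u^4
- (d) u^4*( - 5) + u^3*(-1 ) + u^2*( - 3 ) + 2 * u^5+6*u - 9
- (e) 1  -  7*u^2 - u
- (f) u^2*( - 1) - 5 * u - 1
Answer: c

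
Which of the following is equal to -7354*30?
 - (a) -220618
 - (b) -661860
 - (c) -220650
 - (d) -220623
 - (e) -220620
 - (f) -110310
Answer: e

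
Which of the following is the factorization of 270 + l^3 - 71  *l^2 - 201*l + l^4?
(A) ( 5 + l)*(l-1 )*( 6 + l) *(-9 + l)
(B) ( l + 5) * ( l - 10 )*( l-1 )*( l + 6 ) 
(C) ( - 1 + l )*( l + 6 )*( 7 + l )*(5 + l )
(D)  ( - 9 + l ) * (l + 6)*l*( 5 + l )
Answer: A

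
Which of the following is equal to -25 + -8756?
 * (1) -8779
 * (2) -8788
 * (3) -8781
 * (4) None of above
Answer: 3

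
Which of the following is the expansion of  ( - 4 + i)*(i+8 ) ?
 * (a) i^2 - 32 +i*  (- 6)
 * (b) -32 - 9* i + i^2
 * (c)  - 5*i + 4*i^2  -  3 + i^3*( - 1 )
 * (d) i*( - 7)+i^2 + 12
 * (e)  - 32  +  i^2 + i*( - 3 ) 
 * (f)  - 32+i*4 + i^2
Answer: f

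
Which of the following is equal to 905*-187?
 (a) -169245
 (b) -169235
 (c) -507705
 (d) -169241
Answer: b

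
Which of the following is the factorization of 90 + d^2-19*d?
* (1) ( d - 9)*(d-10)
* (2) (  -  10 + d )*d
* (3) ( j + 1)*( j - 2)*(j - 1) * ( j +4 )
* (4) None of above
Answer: 1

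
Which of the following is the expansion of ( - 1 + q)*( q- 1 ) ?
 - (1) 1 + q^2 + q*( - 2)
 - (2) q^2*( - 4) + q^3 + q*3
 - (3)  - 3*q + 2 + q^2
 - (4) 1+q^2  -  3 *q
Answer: 1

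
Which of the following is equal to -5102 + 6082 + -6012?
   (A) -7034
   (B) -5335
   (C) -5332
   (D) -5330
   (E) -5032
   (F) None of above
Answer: E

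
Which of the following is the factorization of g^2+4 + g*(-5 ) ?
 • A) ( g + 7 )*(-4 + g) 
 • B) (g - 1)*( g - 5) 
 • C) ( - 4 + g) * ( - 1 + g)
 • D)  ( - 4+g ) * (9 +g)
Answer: C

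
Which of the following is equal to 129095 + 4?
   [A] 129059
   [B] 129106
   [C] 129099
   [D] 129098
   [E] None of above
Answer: C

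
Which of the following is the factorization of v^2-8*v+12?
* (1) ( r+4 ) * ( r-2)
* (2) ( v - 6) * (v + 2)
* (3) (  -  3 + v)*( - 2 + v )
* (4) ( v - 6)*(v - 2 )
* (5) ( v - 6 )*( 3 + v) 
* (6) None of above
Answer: 4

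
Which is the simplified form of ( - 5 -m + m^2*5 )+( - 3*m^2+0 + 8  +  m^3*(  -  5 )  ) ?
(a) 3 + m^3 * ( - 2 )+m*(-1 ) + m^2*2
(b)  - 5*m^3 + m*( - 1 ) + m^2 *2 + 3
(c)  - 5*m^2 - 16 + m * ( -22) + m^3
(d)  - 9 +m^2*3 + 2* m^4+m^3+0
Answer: b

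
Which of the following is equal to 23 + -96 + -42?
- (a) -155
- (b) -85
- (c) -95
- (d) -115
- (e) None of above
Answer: d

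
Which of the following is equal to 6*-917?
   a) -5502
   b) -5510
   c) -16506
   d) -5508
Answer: a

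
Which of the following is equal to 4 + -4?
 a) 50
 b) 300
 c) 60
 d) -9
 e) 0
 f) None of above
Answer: e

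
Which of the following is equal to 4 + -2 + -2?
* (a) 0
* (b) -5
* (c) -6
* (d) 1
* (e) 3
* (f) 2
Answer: a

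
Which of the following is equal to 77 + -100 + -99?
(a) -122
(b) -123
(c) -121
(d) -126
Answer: a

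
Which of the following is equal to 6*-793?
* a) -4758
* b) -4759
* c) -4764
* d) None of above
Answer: a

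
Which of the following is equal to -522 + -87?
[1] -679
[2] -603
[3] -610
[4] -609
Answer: 4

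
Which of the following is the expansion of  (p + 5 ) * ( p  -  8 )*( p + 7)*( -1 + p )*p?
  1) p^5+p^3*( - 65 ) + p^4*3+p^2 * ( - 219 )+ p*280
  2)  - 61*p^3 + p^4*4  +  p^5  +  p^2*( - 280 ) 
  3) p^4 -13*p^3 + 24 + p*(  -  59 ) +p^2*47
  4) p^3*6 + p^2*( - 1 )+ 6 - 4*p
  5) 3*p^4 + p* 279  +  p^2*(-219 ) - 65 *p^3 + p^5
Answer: 1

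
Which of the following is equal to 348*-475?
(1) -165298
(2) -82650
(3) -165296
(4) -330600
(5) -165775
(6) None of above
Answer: 6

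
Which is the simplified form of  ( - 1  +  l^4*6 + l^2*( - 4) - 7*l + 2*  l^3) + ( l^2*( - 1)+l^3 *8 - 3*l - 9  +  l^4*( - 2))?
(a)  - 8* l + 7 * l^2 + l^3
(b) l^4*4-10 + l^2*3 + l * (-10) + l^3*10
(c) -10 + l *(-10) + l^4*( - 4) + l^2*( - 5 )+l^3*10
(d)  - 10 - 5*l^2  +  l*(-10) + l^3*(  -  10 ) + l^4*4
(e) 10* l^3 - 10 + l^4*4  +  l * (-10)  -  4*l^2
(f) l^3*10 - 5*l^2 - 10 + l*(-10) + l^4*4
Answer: f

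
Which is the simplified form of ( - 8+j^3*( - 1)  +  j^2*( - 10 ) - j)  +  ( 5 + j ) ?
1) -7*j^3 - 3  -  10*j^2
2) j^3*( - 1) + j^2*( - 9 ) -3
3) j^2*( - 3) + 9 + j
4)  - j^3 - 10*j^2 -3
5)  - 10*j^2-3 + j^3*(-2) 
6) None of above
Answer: 4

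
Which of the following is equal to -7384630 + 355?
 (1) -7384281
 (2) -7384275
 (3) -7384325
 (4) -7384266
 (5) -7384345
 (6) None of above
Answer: 2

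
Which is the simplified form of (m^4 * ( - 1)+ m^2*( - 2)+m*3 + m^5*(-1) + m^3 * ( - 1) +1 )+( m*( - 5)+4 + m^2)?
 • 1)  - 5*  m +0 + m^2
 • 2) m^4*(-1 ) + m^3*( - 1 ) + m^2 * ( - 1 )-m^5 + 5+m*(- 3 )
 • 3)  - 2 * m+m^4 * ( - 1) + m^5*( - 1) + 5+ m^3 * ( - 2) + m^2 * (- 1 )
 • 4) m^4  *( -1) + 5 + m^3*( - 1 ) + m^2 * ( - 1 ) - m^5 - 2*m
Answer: 4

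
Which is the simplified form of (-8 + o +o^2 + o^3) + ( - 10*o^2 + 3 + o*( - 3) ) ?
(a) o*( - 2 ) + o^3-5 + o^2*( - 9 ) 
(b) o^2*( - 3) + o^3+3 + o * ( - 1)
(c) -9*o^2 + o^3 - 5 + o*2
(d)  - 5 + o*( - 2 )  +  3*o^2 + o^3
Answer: a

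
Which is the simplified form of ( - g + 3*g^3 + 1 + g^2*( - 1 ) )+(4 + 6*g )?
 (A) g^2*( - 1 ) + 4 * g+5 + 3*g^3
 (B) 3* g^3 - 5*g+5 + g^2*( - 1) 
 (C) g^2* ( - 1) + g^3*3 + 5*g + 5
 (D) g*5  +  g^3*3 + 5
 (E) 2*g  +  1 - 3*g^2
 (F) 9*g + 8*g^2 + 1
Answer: C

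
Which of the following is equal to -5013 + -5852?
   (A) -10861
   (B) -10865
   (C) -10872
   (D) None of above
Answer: B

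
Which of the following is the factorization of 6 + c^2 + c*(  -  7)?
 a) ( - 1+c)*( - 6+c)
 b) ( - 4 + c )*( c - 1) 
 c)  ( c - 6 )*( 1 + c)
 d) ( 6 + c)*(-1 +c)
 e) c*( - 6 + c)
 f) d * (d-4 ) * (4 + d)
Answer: a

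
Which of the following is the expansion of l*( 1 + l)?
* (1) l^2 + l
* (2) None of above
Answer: 1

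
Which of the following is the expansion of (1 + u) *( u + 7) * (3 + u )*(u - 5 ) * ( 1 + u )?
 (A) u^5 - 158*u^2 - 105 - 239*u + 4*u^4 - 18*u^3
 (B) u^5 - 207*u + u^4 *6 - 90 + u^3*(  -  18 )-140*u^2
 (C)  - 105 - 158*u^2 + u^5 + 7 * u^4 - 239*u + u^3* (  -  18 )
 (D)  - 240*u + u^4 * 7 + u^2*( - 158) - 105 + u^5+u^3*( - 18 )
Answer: C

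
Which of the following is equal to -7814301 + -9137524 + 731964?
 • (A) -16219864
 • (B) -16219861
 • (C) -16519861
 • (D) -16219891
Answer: B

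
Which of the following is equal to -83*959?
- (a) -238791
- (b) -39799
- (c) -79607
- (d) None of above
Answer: d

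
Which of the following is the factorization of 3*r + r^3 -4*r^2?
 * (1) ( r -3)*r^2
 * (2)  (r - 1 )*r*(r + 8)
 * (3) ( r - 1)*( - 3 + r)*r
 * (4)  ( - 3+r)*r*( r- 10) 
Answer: 3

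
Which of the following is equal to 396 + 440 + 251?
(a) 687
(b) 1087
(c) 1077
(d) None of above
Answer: b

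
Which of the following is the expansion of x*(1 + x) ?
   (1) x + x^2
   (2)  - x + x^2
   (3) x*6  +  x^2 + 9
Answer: 1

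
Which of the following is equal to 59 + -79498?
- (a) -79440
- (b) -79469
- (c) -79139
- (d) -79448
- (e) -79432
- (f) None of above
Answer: f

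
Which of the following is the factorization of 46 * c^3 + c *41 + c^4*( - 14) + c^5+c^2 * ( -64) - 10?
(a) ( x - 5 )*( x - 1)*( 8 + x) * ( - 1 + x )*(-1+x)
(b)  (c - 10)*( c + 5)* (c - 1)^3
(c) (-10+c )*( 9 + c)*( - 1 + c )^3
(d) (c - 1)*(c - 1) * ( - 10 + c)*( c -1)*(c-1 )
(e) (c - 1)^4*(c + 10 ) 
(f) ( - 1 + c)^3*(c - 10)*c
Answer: d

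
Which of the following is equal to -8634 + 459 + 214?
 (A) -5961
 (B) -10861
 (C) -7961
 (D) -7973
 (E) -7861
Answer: C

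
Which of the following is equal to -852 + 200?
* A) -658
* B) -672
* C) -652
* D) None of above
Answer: C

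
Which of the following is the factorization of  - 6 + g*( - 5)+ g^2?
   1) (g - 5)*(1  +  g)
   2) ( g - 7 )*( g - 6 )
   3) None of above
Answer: 3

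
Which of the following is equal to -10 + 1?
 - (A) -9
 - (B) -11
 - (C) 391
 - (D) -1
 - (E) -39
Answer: A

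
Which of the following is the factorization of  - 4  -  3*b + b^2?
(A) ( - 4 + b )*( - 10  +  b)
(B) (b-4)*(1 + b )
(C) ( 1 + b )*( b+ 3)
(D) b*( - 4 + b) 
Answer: B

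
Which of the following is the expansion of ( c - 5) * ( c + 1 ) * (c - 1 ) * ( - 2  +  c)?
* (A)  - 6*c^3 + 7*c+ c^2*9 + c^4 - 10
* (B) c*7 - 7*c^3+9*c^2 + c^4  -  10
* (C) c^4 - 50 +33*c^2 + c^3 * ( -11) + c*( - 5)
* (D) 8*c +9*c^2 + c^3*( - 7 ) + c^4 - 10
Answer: B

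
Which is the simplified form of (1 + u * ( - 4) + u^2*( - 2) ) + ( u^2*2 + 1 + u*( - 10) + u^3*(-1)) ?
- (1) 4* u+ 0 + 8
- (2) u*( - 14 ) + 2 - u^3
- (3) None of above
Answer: 2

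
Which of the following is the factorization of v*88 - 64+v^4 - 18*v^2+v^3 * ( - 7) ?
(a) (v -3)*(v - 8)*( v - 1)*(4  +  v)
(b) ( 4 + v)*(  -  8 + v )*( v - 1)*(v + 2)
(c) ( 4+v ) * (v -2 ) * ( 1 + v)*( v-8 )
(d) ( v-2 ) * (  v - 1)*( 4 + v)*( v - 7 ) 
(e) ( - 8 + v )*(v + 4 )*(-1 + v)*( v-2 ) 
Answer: e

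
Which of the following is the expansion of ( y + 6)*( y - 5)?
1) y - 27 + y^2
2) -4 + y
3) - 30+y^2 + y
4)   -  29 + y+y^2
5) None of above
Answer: 3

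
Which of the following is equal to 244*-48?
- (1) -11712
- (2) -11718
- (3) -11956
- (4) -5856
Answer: 1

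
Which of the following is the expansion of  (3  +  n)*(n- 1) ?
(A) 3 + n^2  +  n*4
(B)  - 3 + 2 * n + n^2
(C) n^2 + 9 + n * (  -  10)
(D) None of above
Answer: B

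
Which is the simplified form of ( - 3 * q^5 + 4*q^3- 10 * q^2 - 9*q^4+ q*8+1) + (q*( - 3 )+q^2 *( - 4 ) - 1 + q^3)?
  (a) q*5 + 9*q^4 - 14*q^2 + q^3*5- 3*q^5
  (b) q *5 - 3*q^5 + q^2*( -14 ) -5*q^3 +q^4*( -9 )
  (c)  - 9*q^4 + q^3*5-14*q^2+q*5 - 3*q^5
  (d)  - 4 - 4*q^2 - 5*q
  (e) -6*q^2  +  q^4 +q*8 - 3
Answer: c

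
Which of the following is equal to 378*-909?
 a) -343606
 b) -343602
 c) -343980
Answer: b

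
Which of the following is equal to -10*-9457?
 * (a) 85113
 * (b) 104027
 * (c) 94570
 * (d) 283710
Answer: c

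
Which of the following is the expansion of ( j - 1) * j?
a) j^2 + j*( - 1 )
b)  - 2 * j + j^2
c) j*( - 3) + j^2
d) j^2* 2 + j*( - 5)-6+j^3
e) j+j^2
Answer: a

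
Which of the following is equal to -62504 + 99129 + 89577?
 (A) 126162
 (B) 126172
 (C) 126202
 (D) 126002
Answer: C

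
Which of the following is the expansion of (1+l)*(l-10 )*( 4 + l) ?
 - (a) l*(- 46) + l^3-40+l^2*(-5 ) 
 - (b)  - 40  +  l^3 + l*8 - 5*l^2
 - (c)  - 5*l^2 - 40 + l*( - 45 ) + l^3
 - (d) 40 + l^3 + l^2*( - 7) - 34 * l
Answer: a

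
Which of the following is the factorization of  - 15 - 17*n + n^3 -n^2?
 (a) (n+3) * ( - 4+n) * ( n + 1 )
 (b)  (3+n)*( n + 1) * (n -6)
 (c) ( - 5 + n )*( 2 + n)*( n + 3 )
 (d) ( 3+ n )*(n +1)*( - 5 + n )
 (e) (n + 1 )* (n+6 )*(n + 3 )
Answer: d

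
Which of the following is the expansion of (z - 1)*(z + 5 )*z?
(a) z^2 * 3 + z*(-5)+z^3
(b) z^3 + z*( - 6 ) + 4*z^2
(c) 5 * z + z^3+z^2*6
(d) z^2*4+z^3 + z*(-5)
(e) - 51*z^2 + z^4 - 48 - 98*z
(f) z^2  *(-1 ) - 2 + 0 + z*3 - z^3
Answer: d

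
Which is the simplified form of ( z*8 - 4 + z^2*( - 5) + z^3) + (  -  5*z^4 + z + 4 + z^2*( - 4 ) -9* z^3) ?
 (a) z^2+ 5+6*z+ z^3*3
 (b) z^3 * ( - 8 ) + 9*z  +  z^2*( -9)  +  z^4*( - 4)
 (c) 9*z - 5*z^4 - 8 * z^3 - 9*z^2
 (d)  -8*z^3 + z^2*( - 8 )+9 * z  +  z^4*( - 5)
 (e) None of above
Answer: c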